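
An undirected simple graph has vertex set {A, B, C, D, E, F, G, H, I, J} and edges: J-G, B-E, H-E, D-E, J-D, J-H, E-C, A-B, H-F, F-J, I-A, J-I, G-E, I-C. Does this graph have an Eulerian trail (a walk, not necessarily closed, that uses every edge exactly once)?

Degrees: A:2, B:2, C:2, D:2, E:5, F:2, G:2, H:3, I:3, J:5
Odd-degree vertices: E, H, I, J (4 total).
With 4 odd-degree vertices (more than two), no single trail can use every edge.

No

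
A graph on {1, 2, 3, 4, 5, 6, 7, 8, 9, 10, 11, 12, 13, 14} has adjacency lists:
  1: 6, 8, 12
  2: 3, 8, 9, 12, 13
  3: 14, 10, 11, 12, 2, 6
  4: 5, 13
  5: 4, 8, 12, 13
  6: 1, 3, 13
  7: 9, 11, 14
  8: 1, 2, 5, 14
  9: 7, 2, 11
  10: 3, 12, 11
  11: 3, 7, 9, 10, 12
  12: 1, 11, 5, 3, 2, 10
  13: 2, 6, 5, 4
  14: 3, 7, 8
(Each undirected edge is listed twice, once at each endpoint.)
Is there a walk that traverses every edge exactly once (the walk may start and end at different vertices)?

Degrees: 1:3, 2:5, 3:6, 4:2, 5:4, 6:3, 7:3, 8:4, 9:3, 10:3, 11:5, 12:6, 13:4, 14:3
Odd-degree vertices: 1, 2, 6, 7, 9, 10, 11, 14 (8 total).
With 8 odd-degree vertices (more than two), no single trail can use every edge.

No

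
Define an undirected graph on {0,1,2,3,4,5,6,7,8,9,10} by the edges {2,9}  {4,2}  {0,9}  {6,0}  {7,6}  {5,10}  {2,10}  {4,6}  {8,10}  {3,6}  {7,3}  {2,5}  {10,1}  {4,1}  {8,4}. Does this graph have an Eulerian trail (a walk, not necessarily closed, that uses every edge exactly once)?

Degrees: 0:2, 1:2, 2:4, 3:2, 4:4, 5:2, 6:4, 7:2, 8:2, 9:2, 10:4
Odd-degree vertices: none (0 total).
With 0 odd-degree vertices and all edges in one connected piece, an Eulerian trail exists.

Yes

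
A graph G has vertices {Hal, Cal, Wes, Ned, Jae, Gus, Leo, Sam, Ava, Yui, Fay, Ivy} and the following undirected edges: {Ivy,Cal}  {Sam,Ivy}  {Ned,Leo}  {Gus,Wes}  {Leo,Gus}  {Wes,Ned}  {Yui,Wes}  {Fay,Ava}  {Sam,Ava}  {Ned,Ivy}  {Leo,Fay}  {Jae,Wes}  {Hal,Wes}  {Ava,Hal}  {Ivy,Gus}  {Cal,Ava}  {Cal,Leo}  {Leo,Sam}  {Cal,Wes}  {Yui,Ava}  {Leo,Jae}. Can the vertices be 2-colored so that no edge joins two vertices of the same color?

Yes

A valid 2-coloring puts {Wes, Leo, Ava, Ivy} on one side and {Hal, Cal, Ned, Jae, Gus, Sam, Yui, Fay} on the other; every edge crosses between the two sides.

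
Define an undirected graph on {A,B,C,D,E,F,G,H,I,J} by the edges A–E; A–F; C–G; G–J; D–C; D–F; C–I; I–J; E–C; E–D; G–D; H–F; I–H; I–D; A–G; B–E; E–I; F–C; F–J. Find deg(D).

5

Neighbors of D: C, E, F, G, I.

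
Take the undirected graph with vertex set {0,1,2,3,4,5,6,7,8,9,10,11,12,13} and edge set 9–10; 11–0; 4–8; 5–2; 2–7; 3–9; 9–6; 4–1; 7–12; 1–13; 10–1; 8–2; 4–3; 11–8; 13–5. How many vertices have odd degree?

8

Degrees: 0:1, 1:3, 2:3, 3:2, 4:3, 5:2, 6:1, 7:2, 8:3, 9:3, 10:2, 11:2, 12:1, 13:2
Odd-degree vertices: 0, 1, 2, 4, 6, 8, 9, 12.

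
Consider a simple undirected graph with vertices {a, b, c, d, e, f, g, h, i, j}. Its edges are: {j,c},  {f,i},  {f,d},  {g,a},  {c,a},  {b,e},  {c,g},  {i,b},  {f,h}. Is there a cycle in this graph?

The graph has 10 vertices, 9 edges, and 2 connected components.
One cycle is a-g-c-a.

Yes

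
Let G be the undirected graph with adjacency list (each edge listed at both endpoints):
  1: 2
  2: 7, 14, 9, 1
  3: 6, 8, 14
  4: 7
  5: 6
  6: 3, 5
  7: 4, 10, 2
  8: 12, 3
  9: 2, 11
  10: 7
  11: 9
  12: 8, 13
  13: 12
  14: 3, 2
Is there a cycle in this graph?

|V| = 14, |E| = 13, number of components = 1.
A forest on 14 vertices with 1 component has exactly 13 edges, which matches — so no cycle.

No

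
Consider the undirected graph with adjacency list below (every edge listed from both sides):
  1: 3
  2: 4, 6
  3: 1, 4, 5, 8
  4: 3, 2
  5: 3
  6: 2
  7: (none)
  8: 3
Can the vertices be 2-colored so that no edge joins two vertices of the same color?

Yes

Partition the vertices as {2, 3, 7} vs {1, 4, 5, 6, 8}. Each listed edge has one endpoint in each part, so the graph is bipartite.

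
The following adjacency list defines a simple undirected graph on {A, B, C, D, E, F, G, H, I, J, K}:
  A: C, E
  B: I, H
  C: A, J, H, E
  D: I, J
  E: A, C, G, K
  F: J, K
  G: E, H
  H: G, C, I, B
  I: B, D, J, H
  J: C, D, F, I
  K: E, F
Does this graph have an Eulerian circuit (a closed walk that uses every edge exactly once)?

Degrees: A:2, B:2, C:4, D:2, E:4, F:2, G:2, H:4, I:4, J:4, K:2
Every vertex has even degree and the edges form a single connected piece, so an Eulerian circuit exists.

Yes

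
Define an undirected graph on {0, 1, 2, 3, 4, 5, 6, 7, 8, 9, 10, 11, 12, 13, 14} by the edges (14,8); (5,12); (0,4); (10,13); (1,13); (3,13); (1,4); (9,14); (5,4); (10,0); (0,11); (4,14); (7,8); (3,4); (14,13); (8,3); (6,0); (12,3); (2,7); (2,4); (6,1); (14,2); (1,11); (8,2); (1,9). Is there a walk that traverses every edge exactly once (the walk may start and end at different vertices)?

Degrees: 0:4, 1:5, 2:4, 3:4, 4:6, 5:2, 6:2, 7:2, 8:4, 9:2, 10:2, 11:2, 12:2, 13:4, 14:5
Odd-degree vertices: 1, 14 (2 total).
The non-isolated vertices are connected and exactly 2 have odd degree, so an Eulerian trail exists (from 1 to 14).

Yes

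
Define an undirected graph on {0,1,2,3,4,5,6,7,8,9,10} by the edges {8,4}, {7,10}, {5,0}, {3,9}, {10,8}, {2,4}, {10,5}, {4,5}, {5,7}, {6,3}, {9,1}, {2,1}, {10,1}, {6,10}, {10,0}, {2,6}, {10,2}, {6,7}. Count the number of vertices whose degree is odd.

Degrees: 0:2, 1:3, 2:4, 3:2, 4:3, 5:4, 6:4, 7:3, 8:2, 9:2, 10:7
Odd-degree vertices: 1, 4, 7, 10.

4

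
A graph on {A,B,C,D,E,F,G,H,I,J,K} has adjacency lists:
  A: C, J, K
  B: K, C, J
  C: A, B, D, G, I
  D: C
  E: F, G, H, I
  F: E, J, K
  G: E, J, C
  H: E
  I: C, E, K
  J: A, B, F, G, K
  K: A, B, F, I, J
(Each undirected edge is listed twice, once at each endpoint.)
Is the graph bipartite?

No

F-J-K-F is an odd cycle (length 3), and a bipartite graph can contain only even cycles.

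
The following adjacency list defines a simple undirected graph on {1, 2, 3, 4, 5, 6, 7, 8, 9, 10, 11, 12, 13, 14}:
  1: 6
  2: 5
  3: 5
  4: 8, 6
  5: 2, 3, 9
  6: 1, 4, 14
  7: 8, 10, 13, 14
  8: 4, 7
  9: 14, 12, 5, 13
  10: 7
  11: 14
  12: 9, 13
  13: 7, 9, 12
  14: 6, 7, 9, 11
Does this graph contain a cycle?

Yes

|V| = 14, |E| = 16, number of components = 1.
Since 16 > 14 - 1, a cycle must exist; for instance 9-12-13-9.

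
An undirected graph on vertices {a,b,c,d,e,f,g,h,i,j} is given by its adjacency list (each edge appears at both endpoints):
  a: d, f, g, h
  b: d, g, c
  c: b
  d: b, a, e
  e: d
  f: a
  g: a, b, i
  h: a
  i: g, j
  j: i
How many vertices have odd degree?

8

Degrees: a:4, b:3, c:1, d:3, e:1, f:1, g:3, h:1, i:2, j:1
Odd-degree vertices: b, c, d, e, f, g, h, j.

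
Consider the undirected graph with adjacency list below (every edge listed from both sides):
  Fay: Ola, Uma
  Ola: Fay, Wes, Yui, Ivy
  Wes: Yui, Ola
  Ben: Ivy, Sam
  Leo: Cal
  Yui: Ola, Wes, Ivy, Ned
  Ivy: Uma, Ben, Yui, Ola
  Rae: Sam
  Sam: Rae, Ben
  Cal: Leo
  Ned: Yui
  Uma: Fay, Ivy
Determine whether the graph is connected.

No

Component: {Leo, Cal}
Component: {Fay, Ola, Wes, Ben, Yui, Ivy, Rae, Sam, Ned, Uma}
There are 2 separate components, so the graph is not connected.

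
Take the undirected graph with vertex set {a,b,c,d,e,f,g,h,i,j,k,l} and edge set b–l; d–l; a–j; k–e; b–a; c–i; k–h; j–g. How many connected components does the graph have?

Component: {f}
Component: {c, i}
Component: {e, h, k}
Component: {a, b, d, g, j, l}

4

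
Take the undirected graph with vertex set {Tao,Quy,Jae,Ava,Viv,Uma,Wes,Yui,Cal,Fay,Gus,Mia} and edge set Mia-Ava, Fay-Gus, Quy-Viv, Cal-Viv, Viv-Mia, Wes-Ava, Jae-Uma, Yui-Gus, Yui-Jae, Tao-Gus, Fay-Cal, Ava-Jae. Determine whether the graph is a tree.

|V| = 12, |E| = 12.
A tree on 12 vertices has exactly 11 edges; this graph has 12, so it contains a cycle and is not a tree.

No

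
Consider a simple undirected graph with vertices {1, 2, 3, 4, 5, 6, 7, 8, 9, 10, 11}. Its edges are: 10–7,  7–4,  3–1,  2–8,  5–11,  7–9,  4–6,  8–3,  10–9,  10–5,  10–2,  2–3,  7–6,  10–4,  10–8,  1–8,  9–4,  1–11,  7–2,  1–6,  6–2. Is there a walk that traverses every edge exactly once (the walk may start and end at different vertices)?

No

Degrees: 1:4, 2:5, 3:3, 4:4, 5:2, 6:4, 7:5, 8:4, 9:3, 10:6, 11:2
Odd-degree vertices: 2, 3, 7, 9 (4 total).
An Eulerian trail requires 0 or 2 odd-degree vertices; here there are 4.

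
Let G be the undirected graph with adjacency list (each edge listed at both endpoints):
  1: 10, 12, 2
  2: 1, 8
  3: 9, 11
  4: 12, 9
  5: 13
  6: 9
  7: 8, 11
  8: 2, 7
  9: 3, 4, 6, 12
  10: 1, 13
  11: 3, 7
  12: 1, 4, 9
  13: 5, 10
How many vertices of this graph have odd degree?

4

Degrees: 1:3, 2:2, 3:2, 4:2, 5:1, 6:1, 7:2, 8:2, 9:4, 10:2, 11:2, 12:3, 13:2
Odd-degree vertices: 1, 5, 6, 12.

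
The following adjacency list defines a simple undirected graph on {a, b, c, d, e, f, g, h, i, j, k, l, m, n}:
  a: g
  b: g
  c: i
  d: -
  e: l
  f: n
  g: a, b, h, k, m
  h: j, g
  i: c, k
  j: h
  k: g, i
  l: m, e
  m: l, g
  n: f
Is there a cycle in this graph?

No

The graph has 14 vertices, 11 edges, and 3 connected components.
Since 11 = 14 - 3, the graph is a forest and contains no cycle.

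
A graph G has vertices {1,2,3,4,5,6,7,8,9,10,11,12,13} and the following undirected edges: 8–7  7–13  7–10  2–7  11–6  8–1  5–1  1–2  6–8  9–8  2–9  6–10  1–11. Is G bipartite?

Yes

Color {2, 3, 4, 5, 8, 10, 11, 12, 13} black and {1, 6, 7, 9} white. No edge joins two same-colored vertices, so the graph is bipartite.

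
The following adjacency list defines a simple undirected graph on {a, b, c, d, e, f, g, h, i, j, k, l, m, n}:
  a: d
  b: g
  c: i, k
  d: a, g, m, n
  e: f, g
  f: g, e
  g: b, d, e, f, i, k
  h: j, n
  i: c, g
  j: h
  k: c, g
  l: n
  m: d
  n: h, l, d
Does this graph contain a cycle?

|V| = 14, |E| = 15, number of components = 1.
Since 15 > 14 - 1, a cycle must exist; for instance g-i-c-k-g.

Yes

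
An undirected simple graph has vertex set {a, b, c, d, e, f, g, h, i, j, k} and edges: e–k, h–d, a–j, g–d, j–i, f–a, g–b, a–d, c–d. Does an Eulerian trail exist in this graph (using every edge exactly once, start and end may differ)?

Degrees: a:3, b:1, c:1, d:4, e:1, f:1, g:2, h:1, i:1, j:2, k:1
Odd-degree vertices: a, b, c, e, f, h, i, k (8 total).
An Eulerian trail requires 0 or 2 odd-degree vertices; here there are 8.

No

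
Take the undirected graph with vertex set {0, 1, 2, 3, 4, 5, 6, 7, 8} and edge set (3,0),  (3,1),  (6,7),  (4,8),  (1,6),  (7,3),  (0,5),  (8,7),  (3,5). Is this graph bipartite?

5-0-3-5 is an odd cycle (length 3), and a bipartite graph can contain only even cycles.

No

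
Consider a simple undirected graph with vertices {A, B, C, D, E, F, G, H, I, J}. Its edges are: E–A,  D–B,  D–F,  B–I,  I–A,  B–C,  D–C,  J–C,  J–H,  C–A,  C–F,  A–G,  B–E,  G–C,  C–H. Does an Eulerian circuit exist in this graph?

No

Degrees: A:4, B:4, C:7, D:3, E:2, F:2, G:2, H:2, I:2, J:2
C, D have odd degree; an Eulerian circuit needs every degree to be even, so none exists.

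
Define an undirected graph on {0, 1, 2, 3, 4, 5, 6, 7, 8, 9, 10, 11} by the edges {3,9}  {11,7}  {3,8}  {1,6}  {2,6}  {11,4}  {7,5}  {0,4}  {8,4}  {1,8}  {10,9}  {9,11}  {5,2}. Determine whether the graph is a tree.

No

|V| = 12, |E| = 13.
A tree on 12 vertices has exactly 11 edges; this graph has 13, so it contains a cycle and is not a tree.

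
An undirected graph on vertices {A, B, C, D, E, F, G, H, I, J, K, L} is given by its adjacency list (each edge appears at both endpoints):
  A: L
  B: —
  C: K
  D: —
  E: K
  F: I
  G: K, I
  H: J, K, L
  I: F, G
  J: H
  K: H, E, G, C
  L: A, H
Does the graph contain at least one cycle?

No

|V| = 12, |E| = 9, number of components = 3.
A forest on 12 vertices with 3 components has exactly 9 edges, which matches — so no cycle.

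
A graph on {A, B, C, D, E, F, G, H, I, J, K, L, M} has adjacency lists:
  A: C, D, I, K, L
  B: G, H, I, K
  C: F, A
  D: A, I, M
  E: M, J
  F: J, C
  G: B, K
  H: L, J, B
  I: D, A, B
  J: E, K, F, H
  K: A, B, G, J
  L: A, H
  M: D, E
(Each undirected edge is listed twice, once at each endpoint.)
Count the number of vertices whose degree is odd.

Degrees: A:5, B:4, C:2, D:3, E:2, F:2, G:2, H:3, I:3, J:4, K:4, L:2, M:2
Odd-degree vertices: A, D, H, I.

4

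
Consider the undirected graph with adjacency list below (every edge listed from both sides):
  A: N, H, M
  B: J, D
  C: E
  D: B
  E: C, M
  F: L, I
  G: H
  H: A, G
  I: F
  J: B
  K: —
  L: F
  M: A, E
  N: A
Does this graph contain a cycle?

No

The graph has 14 vertices, 10 edges, and 4 connected components.
Since 10 = 14 - 4, the graph is a forest and contains no cycle.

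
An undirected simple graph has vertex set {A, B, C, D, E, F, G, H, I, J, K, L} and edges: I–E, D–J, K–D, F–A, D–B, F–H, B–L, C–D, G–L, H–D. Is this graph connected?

No

Component: {E, I}
Component: {A, B, C, D, F, G, H, J, K, L}
There are 2 separate components, so the graph is not connected.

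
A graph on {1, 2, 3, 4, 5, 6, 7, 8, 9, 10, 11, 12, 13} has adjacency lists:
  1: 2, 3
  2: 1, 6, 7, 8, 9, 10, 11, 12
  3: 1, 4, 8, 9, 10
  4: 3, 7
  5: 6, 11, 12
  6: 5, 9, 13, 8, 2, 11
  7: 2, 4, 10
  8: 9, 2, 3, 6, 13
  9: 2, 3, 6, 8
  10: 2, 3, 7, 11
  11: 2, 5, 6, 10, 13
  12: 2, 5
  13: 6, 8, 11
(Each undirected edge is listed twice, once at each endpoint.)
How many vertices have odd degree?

6

Degrees: 1:2, 2:8, 3:5, 4:2, 5:3, 6:6, 7:3, 8:5, 9:4, 10:4, 11:5, 12:2, 13:3
Odd-degree vertices: 3, 5, 7, 8, 11, 13.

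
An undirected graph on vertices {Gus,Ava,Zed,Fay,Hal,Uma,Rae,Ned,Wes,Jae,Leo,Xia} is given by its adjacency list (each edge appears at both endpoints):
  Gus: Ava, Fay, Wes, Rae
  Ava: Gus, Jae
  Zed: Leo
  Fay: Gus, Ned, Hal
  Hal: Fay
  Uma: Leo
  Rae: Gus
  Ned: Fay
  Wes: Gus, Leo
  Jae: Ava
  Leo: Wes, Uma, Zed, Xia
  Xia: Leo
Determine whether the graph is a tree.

Yes

|V| = 12, |E| = 11.
Connected and |E| = |V| - 1, which characterizes a tree.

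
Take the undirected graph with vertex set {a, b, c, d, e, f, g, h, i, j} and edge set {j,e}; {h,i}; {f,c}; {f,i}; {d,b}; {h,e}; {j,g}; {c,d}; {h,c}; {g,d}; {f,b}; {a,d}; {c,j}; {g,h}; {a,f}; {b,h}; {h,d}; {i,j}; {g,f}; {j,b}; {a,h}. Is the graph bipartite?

No

a-d-h-a is an odd cycle (length 3), and a bipartite graph can contain only even cycles.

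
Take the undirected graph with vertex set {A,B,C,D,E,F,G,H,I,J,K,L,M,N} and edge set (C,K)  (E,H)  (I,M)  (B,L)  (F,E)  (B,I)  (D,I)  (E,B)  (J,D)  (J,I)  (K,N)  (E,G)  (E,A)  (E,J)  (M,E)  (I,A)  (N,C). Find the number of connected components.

Component: {C, K, N}
Component: {A, B, D, E, F, G, H, I, J, L, M}

2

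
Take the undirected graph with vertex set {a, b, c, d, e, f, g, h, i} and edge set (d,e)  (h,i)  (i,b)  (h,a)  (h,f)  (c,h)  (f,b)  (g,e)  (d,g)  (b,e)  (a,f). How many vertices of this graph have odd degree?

Degrees: a:2, b:3, c:1, d:2, e:3, f:3, g:2, h:4, i:2
Odd-degree vertices: b, c, e, f.

4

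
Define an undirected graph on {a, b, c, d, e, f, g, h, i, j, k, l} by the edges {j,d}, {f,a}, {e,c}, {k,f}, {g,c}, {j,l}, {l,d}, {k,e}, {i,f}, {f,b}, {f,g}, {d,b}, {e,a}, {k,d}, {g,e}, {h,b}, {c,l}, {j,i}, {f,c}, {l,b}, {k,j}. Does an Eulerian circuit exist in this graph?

Degrees: a:2, b:4, c:4, d:4, e:4, f:6, g:3, h:1, i:2, j:4, k:4, l:4
g, h have odd degree; an Eulerian circuit needs every degree to be even, so none exists.

No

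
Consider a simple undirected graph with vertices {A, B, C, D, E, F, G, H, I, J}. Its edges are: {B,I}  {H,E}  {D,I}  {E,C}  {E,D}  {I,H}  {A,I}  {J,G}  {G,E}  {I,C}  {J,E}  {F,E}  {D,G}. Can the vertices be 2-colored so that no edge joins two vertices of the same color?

No

The cycle G-E-J-G has length 3, which is odd, so the graph is not bipartite.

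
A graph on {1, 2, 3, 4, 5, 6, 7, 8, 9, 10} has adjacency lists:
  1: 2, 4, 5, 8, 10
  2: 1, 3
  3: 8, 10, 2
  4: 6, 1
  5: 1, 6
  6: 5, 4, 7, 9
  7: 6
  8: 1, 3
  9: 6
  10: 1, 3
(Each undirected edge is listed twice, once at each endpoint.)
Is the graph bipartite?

Partition the vertices as {2, 4, 5, 7, 8, 9, 10} vs {1, 3, 6}. Each listed edge has one endpoint in each part, so the graph is bipartite.

Yes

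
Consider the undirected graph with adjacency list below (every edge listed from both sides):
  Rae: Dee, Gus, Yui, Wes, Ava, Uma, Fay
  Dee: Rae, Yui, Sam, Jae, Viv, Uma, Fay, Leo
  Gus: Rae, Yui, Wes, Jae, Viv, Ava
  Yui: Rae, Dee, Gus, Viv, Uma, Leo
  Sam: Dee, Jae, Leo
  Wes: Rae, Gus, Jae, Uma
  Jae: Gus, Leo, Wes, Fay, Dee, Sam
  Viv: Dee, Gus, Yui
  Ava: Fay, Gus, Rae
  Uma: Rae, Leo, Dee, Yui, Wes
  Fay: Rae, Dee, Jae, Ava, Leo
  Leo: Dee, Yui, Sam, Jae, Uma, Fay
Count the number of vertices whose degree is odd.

Degrees: Rae:7, Dee:8, Gus:6, Yui:6, Sam:3, Wes:4, Jae:6, Viv:3, Ava:3, Uma:5, Fay:5, Leo:6
Odd-degree vertices: Rae, Sam, Viv, Ava, Uma, Fay.

6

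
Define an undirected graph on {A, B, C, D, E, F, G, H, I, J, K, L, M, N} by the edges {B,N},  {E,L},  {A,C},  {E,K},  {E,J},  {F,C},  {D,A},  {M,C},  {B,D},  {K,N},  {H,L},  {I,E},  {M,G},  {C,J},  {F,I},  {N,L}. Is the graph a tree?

No

|V| = 14, |E| = 16.
A tree on 14 vertices has exactly 13 edges; this graph has 16, so it contains a cycle and is not a tree.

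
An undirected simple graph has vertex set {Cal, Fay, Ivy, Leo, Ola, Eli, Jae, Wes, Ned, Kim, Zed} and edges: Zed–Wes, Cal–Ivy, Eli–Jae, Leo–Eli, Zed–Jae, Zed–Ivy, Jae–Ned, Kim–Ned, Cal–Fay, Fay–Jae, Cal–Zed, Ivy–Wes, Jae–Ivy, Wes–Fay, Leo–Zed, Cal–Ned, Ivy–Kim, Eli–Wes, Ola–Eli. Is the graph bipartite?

No

Jae-Ivy-Zed-Jae is an odd cycle (length 3), and a bipartite graph can contain only even cycles.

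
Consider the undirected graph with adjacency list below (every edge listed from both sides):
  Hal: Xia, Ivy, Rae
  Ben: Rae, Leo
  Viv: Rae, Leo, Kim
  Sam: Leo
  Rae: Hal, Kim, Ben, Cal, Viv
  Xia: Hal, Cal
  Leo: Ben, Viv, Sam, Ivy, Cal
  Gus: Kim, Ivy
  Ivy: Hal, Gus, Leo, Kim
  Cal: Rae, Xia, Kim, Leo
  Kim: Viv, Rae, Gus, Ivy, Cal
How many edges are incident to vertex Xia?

Neighbors of Xia: Hal, Cal.

2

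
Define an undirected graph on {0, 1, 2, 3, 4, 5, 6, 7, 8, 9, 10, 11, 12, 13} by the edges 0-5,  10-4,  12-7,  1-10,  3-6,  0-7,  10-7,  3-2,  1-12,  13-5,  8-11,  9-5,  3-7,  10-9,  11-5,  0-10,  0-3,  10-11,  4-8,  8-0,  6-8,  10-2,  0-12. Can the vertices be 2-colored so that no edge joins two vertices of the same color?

No

0-7-10-0 is an odd cycle (length 3), and a bipartite graph can contain only even cycles.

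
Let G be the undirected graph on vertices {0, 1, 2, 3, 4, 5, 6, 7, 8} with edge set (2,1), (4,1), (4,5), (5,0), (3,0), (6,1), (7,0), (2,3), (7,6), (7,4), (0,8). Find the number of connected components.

1

Component: {0, 1, 2, 3, 4, 5, 6, 7, 8}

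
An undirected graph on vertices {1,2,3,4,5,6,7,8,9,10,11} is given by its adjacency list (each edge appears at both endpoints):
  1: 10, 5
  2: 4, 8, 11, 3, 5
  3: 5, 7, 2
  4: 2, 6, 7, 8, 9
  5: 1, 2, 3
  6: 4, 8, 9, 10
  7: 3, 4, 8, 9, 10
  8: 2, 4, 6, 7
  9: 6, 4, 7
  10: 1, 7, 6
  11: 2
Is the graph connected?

Starting from 1 and exploring outward reaches every vertex (1, 5, 10, 2, 3, 7, 6, 8, 11, 4, 9); the graph is connected.

Yes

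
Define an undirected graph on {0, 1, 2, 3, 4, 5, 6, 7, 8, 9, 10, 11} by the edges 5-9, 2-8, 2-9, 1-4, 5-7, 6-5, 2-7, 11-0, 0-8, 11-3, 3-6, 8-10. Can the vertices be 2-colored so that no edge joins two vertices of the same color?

Partition the vertices as {4, 6, 7, 8, 9, 11} vs {0, 1, 2, 3, 5, 10}. Each listed edge has one endpoint in each part, so the graph is bipartite.

Yes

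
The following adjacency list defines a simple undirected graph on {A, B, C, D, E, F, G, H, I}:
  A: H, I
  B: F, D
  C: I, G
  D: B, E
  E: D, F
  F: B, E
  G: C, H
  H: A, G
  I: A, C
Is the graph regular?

Yes

Degrees: A:2, B:2, C:2, D:2, E:2, F:2, G:2, H:2, I:2
All degrees equal 2; the graph is regular.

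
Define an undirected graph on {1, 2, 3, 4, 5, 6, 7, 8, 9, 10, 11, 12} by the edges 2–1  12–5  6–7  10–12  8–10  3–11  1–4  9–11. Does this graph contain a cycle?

No

|V| = 12, |E| = 8, number of components = 4.
Since 8 = 12 - 4, the graph is a forest and contains no cycle.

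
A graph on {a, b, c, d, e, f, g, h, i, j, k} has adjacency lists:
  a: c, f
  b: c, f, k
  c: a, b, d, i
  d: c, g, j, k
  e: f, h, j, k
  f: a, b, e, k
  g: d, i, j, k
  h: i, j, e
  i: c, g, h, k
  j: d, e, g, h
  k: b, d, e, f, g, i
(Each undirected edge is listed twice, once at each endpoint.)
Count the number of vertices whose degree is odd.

2

Degrees: a:2, b:3, c:4, d:4, e:4, f:4, g:4, h:3, i:4, j:4, k:6
Odd-degree vertices: b, h.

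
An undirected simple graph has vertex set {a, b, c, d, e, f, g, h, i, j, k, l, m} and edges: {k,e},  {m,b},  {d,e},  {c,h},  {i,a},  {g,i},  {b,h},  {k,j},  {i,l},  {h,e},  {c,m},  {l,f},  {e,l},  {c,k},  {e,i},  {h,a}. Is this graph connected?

Starting from a and exploring outward reaches every vertex (a, i, h, e, l, g, c, b, d, k, f, m, j); the graph is connected.

Yes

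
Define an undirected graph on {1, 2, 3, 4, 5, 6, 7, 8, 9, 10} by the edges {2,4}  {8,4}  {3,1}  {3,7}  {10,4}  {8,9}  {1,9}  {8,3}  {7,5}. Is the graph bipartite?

Partition the vertices as {3, 4, 5, 6, 9} vs {1, 2, 7, 8, 10}. Each listed edge has one endpoint in each part, so the graph is bipartite.

Yes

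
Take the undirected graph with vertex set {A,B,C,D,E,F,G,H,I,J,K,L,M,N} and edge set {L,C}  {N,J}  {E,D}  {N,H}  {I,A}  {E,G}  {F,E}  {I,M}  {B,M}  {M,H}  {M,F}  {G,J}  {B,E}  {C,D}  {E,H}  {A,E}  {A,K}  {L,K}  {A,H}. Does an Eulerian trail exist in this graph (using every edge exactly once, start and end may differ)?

Degrees: A:4, B:2, C:2, D:2, E:6, F:2, G:2, H:4, I:2, J:2, K:2, L:2, M:4, N:2
Odd-degree vertices: none (0 total).
The non-isolated vertices are connected and exactly 0 have odd degree, so an Eulerian trail exists.

Yes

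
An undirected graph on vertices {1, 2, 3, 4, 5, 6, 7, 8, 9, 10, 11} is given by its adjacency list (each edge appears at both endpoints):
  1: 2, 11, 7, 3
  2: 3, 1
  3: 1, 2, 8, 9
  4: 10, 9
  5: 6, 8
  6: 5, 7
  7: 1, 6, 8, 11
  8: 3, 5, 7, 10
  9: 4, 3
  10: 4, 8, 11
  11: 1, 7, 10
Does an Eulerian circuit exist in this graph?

Degrees: 1:4, 2:2, 3:4, 4:2, 5:2, 6:2, 7:4, 8:4, 9:2, 10:3, 11:3
Vertices with odd degree: 10, 11. An Eulerian circuit requires all degrees even.

No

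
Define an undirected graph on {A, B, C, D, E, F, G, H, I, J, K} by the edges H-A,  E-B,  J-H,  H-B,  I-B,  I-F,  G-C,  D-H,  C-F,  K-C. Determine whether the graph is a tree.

The graph has 11 vertices and 10 edges.
Connected and |E| = |V| - 1, which characterizes a tree.

Yes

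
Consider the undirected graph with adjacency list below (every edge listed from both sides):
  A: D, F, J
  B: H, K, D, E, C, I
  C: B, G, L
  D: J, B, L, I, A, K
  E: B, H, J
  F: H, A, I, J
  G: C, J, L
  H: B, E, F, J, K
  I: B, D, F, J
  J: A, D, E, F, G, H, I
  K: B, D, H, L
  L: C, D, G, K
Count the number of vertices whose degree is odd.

6

Degrees: A:3, B:6, C:3, D:6, E:3, F:4, G:3, H:5, I:4, J:7, K:4, L:4
Odd-degree vertices: A, C, E, G, H, J.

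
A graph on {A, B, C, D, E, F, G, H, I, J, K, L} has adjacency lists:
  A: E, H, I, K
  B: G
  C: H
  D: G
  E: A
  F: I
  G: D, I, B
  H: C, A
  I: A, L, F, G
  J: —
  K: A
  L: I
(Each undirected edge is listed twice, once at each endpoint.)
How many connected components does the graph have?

2

Component: {J}
Component: {A, B, C, D, E, F, G, H, I, K, L}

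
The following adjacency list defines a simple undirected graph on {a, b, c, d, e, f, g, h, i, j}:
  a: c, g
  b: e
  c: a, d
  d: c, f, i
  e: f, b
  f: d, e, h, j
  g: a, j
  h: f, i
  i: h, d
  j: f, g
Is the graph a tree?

The graph has 10 vertices and 11 edges.
Connected but with 11 > 9 edges, so it has a cycle and is not a tree.

No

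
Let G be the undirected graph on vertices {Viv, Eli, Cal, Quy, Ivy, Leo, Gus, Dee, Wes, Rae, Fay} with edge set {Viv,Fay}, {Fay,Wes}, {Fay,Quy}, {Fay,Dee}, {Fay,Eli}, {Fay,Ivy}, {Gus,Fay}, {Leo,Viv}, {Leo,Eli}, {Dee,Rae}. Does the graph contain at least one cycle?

Yes

The graph has 11 vertices, 10 edges, and 2 connected components.
Since 10 > 11 - 2, a cycle must exist; for instance Viv-Fay-Eli-Leo-Viv.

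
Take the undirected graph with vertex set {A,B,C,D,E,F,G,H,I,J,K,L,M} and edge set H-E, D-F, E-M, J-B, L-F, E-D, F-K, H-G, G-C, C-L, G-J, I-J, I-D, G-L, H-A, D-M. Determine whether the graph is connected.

Starting from A and exploring outward reaches every vertex (A, H, G, E, L, J, C, D, M, F, B, I, K); the graph is connected.

Yes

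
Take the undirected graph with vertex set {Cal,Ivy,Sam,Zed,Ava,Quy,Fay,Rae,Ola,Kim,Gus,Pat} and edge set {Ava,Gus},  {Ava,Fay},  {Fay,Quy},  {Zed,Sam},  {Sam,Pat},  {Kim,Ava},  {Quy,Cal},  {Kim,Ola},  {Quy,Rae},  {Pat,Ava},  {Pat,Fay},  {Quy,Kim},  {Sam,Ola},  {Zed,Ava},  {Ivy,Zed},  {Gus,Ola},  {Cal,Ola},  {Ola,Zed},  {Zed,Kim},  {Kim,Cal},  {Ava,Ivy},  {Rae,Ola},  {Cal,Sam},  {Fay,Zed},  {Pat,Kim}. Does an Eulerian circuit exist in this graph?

Yes

Degrees: Cal:4, Ivy:2, Sam:4, Zed:6, Ava:6, Quy:4, Fay:4, Rae:2, Ola:6, Kim:6, Gus:2, Pat:4
All degrees are even and the non-isolated vertices are connected — an Eulerian circuit exists.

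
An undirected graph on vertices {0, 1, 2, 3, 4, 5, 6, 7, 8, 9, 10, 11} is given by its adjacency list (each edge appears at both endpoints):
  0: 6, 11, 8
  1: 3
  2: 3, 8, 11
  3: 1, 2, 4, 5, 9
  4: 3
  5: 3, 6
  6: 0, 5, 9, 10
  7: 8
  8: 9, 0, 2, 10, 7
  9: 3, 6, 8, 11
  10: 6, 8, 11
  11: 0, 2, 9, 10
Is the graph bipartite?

Yes

A valid 2-coloring puts {3, 6, 8, 11} on one side and {0, 1, 2, 4, 5, 7, 9, 10} on the other; every edge crosses between the two sides.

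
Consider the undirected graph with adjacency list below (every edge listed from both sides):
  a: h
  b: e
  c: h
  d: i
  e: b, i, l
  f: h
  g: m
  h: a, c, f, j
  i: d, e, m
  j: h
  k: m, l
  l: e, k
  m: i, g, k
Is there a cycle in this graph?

Yes

The graph has 13 vertices, 12 edges, and 2 connected components.
Since 12 > 13 - 2, a cycle must exist; for instance e-i-m-k-l-e.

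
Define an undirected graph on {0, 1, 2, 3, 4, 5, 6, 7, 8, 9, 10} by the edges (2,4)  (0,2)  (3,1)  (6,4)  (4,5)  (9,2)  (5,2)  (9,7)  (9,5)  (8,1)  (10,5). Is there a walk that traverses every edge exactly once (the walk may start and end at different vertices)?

No

Degrees: 0:1, 1:2, 2:4, 3:1, 4:3, 5:4, 6:1, 7:1, 8:1, 9:3, 10:1
Odd-degree vertices: 0, 3, 4, 6, 7, 8, 9, 10 (8 total).
With 8 odd-degree vertices (more than two), no single trail can use every edge.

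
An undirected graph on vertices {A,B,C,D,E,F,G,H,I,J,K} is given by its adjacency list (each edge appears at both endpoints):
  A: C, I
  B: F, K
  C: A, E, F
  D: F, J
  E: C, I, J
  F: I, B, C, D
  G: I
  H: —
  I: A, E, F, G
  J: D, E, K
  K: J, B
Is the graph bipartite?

No

J-D-F-B-K-J is an odd cycle (length 5), and a bipartite graph can contain only even cycles.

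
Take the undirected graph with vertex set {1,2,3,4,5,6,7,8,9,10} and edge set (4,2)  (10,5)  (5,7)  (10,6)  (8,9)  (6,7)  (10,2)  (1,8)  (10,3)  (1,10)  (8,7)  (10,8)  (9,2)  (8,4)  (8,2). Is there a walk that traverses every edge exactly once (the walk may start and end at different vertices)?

Yes

Degrees: 1:2, 2:4, 3:1, 4:2, 5:2, 6:2, 7:3, 8:6, 9:2, 10:6
Odd-degree vertices: 3, 7 (2 total).
The non-isolated vertices are connected and exactly 2 have odd degree, so an Eulerian trail exists (from 3 to 7).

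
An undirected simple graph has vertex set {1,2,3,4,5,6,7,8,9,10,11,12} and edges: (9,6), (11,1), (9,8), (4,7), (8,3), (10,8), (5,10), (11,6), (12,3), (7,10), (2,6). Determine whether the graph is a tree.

Yes

The graph has 12 vertices and 11 edges.
Connected and |E| = |V| - 1, which characterizes a tree.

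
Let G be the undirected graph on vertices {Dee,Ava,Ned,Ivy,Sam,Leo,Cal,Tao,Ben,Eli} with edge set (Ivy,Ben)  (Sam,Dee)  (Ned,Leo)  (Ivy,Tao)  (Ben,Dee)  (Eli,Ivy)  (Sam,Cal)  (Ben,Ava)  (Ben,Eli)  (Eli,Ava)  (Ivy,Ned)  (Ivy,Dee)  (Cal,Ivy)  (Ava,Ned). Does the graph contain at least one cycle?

|V| = 10, |E| = 14, number of components = 1.
Since 14 > 10 - 1, a cycle must exist; for instance Ivy-Ned-Ava-Eli-Ivy.

Yes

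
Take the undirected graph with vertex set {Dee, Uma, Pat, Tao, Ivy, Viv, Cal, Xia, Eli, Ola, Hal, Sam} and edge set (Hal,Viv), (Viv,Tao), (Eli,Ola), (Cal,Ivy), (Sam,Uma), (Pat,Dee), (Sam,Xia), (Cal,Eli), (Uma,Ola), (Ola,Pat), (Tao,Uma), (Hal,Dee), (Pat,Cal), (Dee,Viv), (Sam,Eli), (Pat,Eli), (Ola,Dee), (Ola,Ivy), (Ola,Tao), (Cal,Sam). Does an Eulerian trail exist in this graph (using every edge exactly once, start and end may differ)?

Degrees: Dee:4, Uma:3, Pat:4, Tao:3, Ivy:2, Viv:3, Cal:4, Xia:1, Eli:4, Ola:6, Hal:2, Sam:4
Odd-degree vertices: Uma, Tao, Viv, Xia (4 total).
With 4 odd-degree vertices (more than two), no single trail can use every edge.

No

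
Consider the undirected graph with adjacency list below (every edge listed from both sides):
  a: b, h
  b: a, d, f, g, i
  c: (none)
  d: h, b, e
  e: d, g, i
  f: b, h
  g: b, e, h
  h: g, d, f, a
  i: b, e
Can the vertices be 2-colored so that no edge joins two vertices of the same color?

Yes

Partition the vertices as {b, c, e, h} vs {a, d, f, g, i}. Each listed edge has one endpoint in each part, so the graph is bipartite.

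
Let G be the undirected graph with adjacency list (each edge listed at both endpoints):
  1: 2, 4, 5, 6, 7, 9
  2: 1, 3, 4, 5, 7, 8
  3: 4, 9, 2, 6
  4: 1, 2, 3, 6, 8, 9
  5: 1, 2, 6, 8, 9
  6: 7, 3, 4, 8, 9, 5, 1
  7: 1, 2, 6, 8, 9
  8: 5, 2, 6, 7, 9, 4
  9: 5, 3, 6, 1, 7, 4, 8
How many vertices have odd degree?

4

Degrees: 1:6, 2:6, 3:4, 4:6, 5:5, 6:7, 7:5, 8:6, 9:7
Odd-degree vertices: 5, 6, 7, 9.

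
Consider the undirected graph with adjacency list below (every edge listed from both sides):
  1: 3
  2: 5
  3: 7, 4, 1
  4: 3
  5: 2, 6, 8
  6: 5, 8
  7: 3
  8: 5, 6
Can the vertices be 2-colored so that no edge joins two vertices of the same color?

6-5-8-6 is an odd cycle (length 3), and a bipartite graph can contain only even cycles.

No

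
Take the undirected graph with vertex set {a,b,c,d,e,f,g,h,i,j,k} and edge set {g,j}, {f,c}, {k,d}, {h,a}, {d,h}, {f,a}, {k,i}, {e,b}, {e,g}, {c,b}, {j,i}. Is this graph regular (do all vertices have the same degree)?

Yes

Degrees: a:2, b:2, c:2, d:2, e:2, f:2, g:2, h:2, i:2, j:2, k:2
Every vertex has degree 2, so the graph is 2-regular.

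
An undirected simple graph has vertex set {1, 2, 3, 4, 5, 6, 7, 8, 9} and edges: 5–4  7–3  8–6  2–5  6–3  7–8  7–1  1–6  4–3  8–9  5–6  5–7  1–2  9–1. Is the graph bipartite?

Partition the vertices as {2, 4, 6, 7, 9} vs {1, 3, 5, 8}. Each listed edge has one endpoint in each part, so the graph is bipartite.

Yes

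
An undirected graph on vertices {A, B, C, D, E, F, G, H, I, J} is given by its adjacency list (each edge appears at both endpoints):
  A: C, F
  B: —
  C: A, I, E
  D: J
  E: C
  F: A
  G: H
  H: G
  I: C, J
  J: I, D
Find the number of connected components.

3

Component: {B}
Component: {G, H}
Component: {A, C, D, E, F, I, J}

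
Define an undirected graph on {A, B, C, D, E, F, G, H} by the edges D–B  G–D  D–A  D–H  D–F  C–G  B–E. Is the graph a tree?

The graph has 8 vertices and 7 edges.
Connected and |E| = |V| - 1, which characterizes a tree.

Yes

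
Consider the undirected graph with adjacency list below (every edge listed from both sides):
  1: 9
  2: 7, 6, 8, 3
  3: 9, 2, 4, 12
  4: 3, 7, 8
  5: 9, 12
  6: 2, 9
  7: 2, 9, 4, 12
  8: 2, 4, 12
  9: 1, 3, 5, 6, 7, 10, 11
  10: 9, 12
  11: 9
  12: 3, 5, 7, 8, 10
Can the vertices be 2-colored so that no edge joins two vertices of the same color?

Partition the vertices as {2, 4, 9, 12} vs {1, 3, 5, 6, 7, 8, 10, 11}. Each listed edge has one endpoint in each part, so the graph is bipartite.

Yes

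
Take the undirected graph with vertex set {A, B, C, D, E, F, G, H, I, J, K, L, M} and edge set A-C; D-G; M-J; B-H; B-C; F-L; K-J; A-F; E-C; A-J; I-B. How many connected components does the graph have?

Component: {D, G}
Component: {A, B, C, E, F, H, I, J, K, L, M}

2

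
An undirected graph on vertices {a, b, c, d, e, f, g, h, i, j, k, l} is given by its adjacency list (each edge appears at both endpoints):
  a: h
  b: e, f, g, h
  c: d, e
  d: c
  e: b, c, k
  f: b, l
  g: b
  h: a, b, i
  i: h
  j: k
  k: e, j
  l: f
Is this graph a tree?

|V| = 12, |E| = 11.
It is connected with exactly 11 edges, hence acyclic — it is a tree.

Yes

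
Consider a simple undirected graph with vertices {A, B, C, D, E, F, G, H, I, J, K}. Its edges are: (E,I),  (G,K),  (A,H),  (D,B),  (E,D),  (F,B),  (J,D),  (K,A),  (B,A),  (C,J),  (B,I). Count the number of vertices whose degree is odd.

6

Degrees: A:3, B:4, C:1, D:3, E:2, F:1, G:1, H:1, I:2, J:2, K:2
Odd-degree vertices: A, C, D, F, G, H.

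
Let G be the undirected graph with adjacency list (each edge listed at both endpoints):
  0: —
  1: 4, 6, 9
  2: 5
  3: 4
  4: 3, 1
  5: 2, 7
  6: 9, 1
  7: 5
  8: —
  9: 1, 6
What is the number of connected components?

4

Component: {0}
Component: {8}
Component: {2, 5, 7}
Component: {1, 3, 4, 6, 9}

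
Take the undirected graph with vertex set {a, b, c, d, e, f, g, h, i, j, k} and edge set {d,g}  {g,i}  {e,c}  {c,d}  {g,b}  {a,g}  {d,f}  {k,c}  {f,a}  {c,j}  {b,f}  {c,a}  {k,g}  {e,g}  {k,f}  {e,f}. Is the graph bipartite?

Yes

Partition the vertices as {c, f, g, h} vs {a, b, d, e, i, j, k}. Each listed edge has one endpoint in each part, so the graph is bipartite.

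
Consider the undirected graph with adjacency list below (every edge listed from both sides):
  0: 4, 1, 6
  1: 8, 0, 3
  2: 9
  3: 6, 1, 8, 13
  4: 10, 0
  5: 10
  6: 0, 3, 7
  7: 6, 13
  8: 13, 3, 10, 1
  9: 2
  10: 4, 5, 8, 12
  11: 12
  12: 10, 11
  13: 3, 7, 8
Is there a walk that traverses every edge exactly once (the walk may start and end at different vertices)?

Degrees: 0:3, 1:3, 2:1, 3:4, 4:2, 5:1, 6:3, 7:2, 8:4, 9:1, 10:4, 11:1, 12:2, 13:3
Odd-degree vertices: 0, 1, 2, 5, 6, 9, 11, 13 (8 total).
An Eulerian trail requires 0 or 2 odd-degree vertices; here there are 8.

No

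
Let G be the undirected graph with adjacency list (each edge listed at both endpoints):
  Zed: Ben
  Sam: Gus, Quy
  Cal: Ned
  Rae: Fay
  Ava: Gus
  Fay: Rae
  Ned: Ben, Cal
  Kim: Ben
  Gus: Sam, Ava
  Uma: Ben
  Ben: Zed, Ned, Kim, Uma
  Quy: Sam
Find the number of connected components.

3

Component: {Rae, Fay}
Component: {Sam, Ava, Gus, Quy}
Component: {Zed, Cal, Ned, Kim, Uma, Ben}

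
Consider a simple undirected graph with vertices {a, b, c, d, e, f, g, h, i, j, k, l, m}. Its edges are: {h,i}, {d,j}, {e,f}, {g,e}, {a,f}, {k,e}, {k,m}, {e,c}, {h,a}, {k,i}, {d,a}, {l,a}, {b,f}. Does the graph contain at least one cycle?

|V| = 13, |E| = 13, number of components = 1.
Since 13 > 13 - 1, a cycle must exist; for instance a-f-e-k-i-h-a.

Yes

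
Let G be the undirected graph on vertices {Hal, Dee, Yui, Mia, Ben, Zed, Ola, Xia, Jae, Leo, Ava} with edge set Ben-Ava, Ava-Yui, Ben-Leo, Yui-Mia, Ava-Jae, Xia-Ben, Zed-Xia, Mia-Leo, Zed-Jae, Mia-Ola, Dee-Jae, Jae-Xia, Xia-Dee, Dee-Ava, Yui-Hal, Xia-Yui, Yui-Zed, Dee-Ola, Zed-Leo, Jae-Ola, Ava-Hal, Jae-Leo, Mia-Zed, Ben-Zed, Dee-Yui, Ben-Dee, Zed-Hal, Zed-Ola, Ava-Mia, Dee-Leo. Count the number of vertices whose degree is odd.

6

Degrees: Hal:3, Dee:7, Yui:6, Mia:5, Ben:5, Zed:8, Ola:4, Xia:5, Jae:6, Leo:5, Ava:6
Odd-degree vertices: Hal, Dee, Mia, Ben, Xia, Leo.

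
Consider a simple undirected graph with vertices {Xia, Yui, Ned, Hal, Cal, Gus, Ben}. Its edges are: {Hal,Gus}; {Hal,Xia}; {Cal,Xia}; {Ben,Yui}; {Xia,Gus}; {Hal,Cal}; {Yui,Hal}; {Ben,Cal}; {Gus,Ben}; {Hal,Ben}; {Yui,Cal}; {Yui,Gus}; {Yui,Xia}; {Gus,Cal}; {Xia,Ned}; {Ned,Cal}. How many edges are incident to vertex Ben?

4

Neighbors of Ben: Yui, Hal, Cal, Gus.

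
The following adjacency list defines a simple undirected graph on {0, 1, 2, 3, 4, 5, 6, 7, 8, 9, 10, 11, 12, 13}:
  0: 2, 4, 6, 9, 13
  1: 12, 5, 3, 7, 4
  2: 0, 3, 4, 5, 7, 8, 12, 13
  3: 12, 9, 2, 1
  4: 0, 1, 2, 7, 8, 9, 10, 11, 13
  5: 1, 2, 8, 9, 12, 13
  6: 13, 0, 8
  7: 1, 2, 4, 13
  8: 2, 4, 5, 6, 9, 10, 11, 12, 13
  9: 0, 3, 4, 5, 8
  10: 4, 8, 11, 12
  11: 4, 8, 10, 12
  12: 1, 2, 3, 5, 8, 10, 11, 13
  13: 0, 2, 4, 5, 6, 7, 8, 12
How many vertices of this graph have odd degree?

6

Degrees: 0:5, 1:5, 2:8, 3:4, 4:9, 5:6, 6:3, 7:4, 8:9, 9:5, 10:4, 11:4, 12:8, 13:8
Odd-degree vertices: 0, 1, 4, 6, 8, 9.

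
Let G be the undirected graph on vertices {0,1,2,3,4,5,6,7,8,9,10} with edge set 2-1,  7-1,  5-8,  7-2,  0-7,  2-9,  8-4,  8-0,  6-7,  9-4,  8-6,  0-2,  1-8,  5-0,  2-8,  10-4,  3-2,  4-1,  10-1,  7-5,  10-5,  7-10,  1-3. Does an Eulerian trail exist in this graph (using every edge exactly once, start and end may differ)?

Yes

Degrees: 0:4, 1:6, 2:6, 3:2, 4:4, 5:4, 6:2, 7:6, 8:6, 9:2, 10:4
Odd-degree vertices: none (0 total).
With 0 odd-degree vertices and all edges in one connected piece, an Eulerian trail exists.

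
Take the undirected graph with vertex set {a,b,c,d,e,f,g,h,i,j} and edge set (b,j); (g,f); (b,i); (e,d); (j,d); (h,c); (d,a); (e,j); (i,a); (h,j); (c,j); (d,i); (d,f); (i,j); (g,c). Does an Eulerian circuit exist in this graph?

No

Degrees: a:2, b:2, c:3, d:5, e:2, f:2, g:2, h:2, i:4, j:6
Vertices with odd degree: c, d. An Eulerian circuit requires all degrees even.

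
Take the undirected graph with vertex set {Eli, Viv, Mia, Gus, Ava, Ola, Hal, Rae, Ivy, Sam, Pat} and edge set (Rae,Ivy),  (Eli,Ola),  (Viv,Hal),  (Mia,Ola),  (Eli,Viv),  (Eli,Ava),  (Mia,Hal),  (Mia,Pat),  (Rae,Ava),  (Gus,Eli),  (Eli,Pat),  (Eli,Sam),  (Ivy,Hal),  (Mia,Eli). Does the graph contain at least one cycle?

The graph has 11 vertices, 14 edges, and 1 connected component.
Since 14 > 11 - 1, a cycle must exist; for instance Eli-Mia-Hal-Ivy-Rae-Ava-Eli.

Yes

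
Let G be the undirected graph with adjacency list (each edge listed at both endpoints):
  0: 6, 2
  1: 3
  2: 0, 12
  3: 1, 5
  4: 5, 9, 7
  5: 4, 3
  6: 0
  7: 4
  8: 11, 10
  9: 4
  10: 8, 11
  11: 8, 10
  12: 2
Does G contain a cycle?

|V| = 13, |E| = 11, number of components = 3.
One cycle is 8-10-11-8.

Yes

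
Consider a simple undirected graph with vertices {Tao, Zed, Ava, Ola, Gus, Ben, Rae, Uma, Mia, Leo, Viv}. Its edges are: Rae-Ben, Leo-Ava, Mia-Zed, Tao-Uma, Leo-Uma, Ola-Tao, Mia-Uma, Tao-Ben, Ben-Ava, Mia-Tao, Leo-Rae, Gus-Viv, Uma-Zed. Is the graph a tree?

No

|V| = 11, |E| = 13.
It is not connected, so it is not a tree.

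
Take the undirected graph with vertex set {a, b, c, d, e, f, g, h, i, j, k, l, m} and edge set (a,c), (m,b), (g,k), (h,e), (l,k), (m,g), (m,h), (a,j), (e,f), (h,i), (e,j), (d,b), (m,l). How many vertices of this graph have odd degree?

6

Degrees: a:2, b:2, c:1, d:1, e:3, f:1, g:2, h:3, i:1, j:2, k:2, l:2, m:4
Odd-degree vertices: c, d, e, f, h, i.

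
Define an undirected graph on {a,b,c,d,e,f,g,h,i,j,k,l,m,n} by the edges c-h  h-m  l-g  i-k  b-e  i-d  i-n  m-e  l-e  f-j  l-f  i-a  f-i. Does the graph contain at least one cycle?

No

|V| = 14, |E| = 13, number of components = 1.
A forest on 14 vertices with 1 component has exactly 13 edges, which matches — so no cycle.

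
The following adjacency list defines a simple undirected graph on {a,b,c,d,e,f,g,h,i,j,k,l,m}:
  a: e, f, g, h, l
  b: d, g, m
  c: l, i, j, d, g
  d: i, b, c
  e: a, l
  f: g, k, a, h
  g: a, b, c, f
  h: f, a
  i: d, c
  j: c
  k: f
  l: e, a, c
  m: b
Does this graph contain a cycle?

|V| = 13, |E| = 18, number of components = 1.
One cycle is c-d-i-c.

Yes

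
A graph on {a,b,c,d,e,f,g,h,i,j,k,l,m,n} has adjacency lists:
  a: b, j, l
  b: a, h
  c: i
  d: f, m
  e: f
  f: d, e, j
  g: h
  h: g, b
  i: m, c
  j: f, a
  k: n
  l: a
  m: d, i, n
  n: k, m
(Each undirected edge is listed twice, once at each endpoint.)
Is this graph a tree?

Yes

|V| = 14, |E| = 13.
It is connected with exactly 13 edges, hence acyclic — it is a tree.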